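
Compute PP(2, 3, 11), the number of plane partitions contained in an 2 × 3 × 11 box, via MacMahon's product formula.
PP(2, 3, 11) = 41405

Evaluate the triple product over i = 1..2, j = 1..3, k = 1..11. The factors are (2/1) · (3/2) · (4/3) · (5/4) · (6/5) · (7/6) · (8/7) · (9/8) · … (66 factors total). The numerators and denominators telescope so the product is an integer; carrying out the multiplication exactly gives PP(2, 3, 11) = 41405.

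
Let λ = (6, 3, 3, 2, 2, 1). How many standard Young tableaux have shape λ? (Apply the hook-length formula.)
# SYT of shape (6, 3, 3, 2, 2, 1) = 2475200

Hook-length formula: f^λ = n! / Π hook(c), product over all cells c of the Young diagram. For λ = (6, 3, 3, 2, 2, 1), n = 17 boxes. Hook lengths by row (left-to-right, top-to-bottom): [11, 9, 6, 3, 2, 1]; [7, 5, 2]; [6, 4, 1]; [4, 2]; [3, 1]; [1]. Product of hooks = 143700480. So f^λ = 17! / 143700480 = 355687428096000 / 143700480 = 2475200.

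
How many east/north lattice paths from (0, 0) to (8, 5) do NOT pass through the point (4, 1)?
Number of paths = 937

Total paths from (0, 0) to (8, 5): C(13, 8) = 1287. Paths through (4, 1): (paths (0, 0) → (4, 1)) × (paths (4, 1) → (8, 5)) = C(5, 4) · C(8, 4) = 5 · 70 = 350. Avoidance count = 1287 − 350 = 937.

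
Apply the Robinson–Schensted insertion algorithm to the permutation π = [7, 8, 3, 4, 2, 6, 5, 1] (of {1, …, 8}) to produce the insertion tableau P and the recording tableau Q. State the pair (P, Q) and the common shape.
P = [1, 4, 5] / [2, 6] / [3, 8] / [7];  Q = [1, 2, 6] / [3, 4] / [5, 7] / [8];  common shape = (3, 2, 2, 1)

Row-insert the values π_1, π_2, … into P one at a time, bumping the leftmost entry strictly greater than the inserted value down to the next row. The recording tableau Q records, in position (i, j), the step at which that cell was added to P.
  Insert 7 (step 1): P = [7];  Q = [1]
  Insert 8 (step 2): P = [7, 8];  Q = [1, 2]
  Insert 3 (step 3): P = [3, 8] / [7];  Q = [1, 2] / [3]
  Insert 4 (step 4): P = [3, 4] / [7, 8];  Q = [1, 2] / [3, 4]
  Insert 2 (step 5): P = [2, 4] / [3, 8] / [7];  Q = [1, 2] / [3, 4] / [5]
  Insert 6 (step 6): P = [2, 4, 6] / [3, 8] / [7];  Q = [1, 2, 6] / [3, 4] / [5]
  Insert 5 (step 7): P = [2, 4, 5] / [3, 6] / [7, 8];  Q = [1, 2, 6] / [3, 4] / [5, 7]
  Insert 1 (step 8): P = [1, 4, 5] / [2, 6] / [3, 8] / [7];  Q = [1, 2, 6] / [3, 4] / [5, 7] / [8]
Final shape: (3, 2, 2, 1).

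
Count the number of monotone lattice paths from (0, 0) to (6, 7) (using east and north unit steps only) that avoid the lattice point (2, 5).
Number of paths = 1401

Total paths from (0, 0) to (6, 7): C(13, 6) = 1716. Paths through (2, 5): (paths (0, 0) → (2, 5)) × (paths (2, 5) → (6, 7)) = C(7, 2) · C(6, 4) = 21 · 15 = 315. Avoidance count = 1716 − 315 = 1401.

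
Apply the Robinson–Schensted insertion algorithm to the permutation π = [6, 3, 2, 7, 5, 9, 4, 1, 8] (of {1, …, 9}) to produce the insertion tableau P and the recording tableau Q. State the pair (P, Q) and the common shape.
P = [1, 4, 8] / [2, 5, 9] / [3, 7] / [6];  Q = [1, 4, 6] / [2, 5, 9] / [3, 7] / [8];  common shape = (3, 3, 2, 1)

Row-insert the values π_1, π_2, … into P one at a time, bumping the leftmost entry strictly greater than the inserted value down to the next row. The recording tableau Q records, in position (i, j), the step at which that cell was added to P.
  Insert 6 (step 1): P = [6];  Q = [1]
  Insert 3 (step 2): P = [3] / [6];  Q = [1] / [2]
  Insert 2 (step 3): P = [2] / [3] / [6];  Q = [1] / [2] / [3]
  Insert 7 (step 4): P = [2, 7] / [3] / [6];  Q = [1, 4] / [2] / [3]
  Insert 5 (step 5): P = [2, 5] / [3, 7] / [6];  Q = [1, 4] / [2, 5] / [3]
  Insert 9 (step 6): P = [2, 5, 9] / [3, 7] / [6];  Q = [1, 4, 6] / [2, 5] / [3]
  Insert 4 (step 7): P = [2, 4, 9] / [3, 5] / [6, 7];  Q = [1, 4, 6] / [2, 5] / [3, 7]
  Insert 1 (step 8): P = [1, 4, 9] / [2, 5] / [3, 7] / [6];  Q = [1, 4, 6] / [2, 5] / [3, 7] / [8]
  Insert 8 (step 9): P = [1, 4, 8] / [2, 5, 9] / [3, 7] / [6];  Q = [1, 4, 6] / [2, 5, 9] / [3, 7] / [8]
Final shape: (3, 3, 2, 1).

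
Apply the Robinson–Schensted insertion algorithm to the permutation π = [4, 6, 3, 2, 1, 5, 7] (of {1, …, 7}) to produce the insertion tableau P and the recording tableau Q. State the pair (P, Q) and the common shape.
P = [1, 5, 7] / [2, 6] / [3] / [4];  Q = [1, 2, 7] / [3, 6] / [4] / [5];  common shape = (3, 2, 1, 1)

Row-insert the values π_1, π_2, … into P one at a time, bumping the leftmost entry strictly greater than the inserted value down to the next row. The recording tableau Q records, in position (i, j), the step at which that cell was added to P.
  Insert 4 (step 1): P = [4];  Q = [1]
  Insert 6 (step 2): P = [4, 6];  Q = [1, 2]
  Insert 3 (step 3): P = [3, 6] / [4];  Q = [1, 2] / [3]
  Insert 2 (step 4): P = [2, 6] / [3] / [4];  Q = [1, 2] / [3] / [4]
  Insert 1 (step 5): P = [1, 6] / [2] / [3] / [4];  Q = [1, 2] / [3] / [4] / [5]
  Insert 5 (step 6): P = [1, 5] / [2, 6] / [3] / [4];  Q = [1, 2] / [3, 6] / [4] / [5]
  Insert 7 (step 7): P = [1, 5, 7] / [2, 6] / [3] / [4];  Q = [1, 2, 7] / [3, 6] / [4] / [5]
Final shape: (3, 2, 1, 1).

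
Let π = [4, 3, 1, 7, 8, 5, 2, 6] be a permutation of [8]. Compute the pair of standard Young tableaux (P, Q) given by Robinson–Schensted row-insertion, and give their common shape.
P = [1, 2, 6] / [3, 5, 8] / [4, 7];  Q = [1, 4, 5] / [2, 6, 8] / [3, 7];  common shape = (3, 3, 2)

Row-insert the values π_1, π_2, … into P one at a time, bumping the leftmost entry strictly greater than the inserted value down to the next row. The recording tableau Q records, in position (i, j), the step at which that cell was added to P.
  Insert 4 (step 1): P = [4];  Q = [1]
  Insert 3 (step 2): P = [3] / [4];  Q = [1] / [2]
  Insert 1 (step 3): P = [1] / [3] / [4];  Q = [1] / [2] / [3]
  Insert 7 (step 4): P = [1, 7] / [3] / [4];  Q = [1, 4] / [2] / [3]
  Insert 8 (step 5): P = [1, 7, 8] / [3] / [4];  Q = [1, 4, 5] / [2] / [3]
  Insert 5 (step 6): P = [1, 5, 8] / [3, 7] / [4];  Q = [1, 4, 5] / [2, 6] / [3]
  Insert 2 (step 7): P = [1, 2, 8] / [3, 5] / [4, 7];  Q = [1, 4, 5] / [2, 6] / [3, 7]
  Insert 6 (step 8): P = [1, 2, 6] / [3, 5, 8] / [4, 7];  Q = [1, 4, 5] / [2, 6, 8] / [3, 7]
Final shape: (3, 3, 2).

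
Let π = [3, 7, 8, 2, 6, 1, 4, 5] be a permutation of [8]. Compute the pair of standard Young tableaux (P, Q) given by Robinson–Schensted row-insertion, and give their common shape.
P = [1, 4, 5] / [2, 6, 8] / [3, 7];  Q = [1, 2, 3] / [4, 5, 8] / [6, 7];  common shape = (3, 3, 2)

Row-insert the values π_1, π_2, … into P one at a time, bumping the leftmost entry strictly greater than the inserted value down to the next row. The recording tableau Q records, in position (i, j), the step at which that cell was added to P.
  Insert 3 (step 1): P = [3];  Q = [1]
  Insert 7 (step 2): P = [3, 7];  Q = [1, 2]
  Insert 8 (step 3): P = [3, 7, 8];  Q = [1, 2, 3]
  Insert 2 (step 4): P = [2, 7, 8] / [3];  Q = [1, 2, 3] / [4]
  Insert 6 (step 5): P = [2, 6, 8] / [3, 7];  Q = [1, 2, 3] / [4, 5]
  Insert 1 (step 6): P = [1, 6, 8] / [2, 7] / [3];  Q = [1, 2, 3] / [4, 5] / [6]
  Insert 4 (step 7): P = [1, 4, 8] / [2, 6] / [3, 7];  Q = [1, 2, 3] / [4, 5] / [6, 7]
  Insert 5 (step 8): P = [1, 4, 5] / [2, 6, 8] / [3, 7];  Q = [1, 2, 3] / [4, 5, 8] / [6, 7]
Final shape: (3, 3, 2).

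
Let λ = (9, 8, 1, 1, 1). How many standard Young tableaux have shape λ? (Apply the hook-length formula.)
# SYT of shape (9, 8, 1, 1, 1) = 3100800

Hook-length formula: f^λ = n! / Π hook(c), product over all cells c of the Young diagram. For λ = (9, 8, 1, 1, 1), n = 20 boxes. Hook lengths by row (left-to-right, top-to-bottom): [13, 9, 8, 7, 6, 5, 4, 3, 1]; [11, 7, 6, 5, 4, 3, 2, 1]; [3]; [2]; [1]. Product of hooks = 784604620800. So f^λ = 20! / 784604620800 = 2432902008176640000 / 784604620800 = 3100800.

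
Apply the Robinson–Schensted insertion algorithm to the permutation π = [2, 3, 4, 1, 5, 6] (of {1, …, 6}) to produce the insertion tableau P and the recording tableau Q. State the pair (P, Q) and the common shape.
P = [1, 3, 4, 5, 6] / [2];  Q = [1, 2, 3, 5, 6] / [4];  common shape = (5, 1)

Row-insert the values π_1, π_2, … into P one at a time, bumping the leftmost entry strictly greater than the inserted value down to the next row. The recording tableau Q records, in position (i, j), the step at which that cell was added to P.
  Insert 2 (step 1): P = [2];  Q = [1]
  Insert 3 (step 2): P = [2, 3];  Q = [1, 2]
  Insert 4 (step 3): P = [2, 3, 4];  Q = [1, 2, 3]
  Insert 1 (step 4): P = [1, 3, 4] / [2];  Q = [1, 2, 3] / [4]
  Insert 5 (step 5): P = [1, 3, 4, 5] / [2];  Q = [1, 2, 3, 5] / [4]
  Insert 6 (step 6): P = [1, 3, 4, 5, 6] / [2];  Q = [1, 2, 3, 5, 6] / [4]
Final shape: (5, 1).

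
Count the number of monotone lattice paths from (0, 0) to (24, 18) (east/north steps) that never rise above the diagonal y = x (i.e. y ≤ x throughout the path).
Number of paths = 99035193894

By the reflection principle (André's argument), the number of monotone paths to (24, 18) with n ≤ m that never go above y = x is C(42, 24) − C(42, 25) = 353697121050 − 254661927156 = 99035193894.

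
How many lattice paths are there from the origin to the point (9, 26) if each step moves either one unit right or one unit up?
Number of paths = 70607460

A monotone lattice path from (0, 0) to (9, 26) consists of 9 east steps and 26 north steps in some order, so it is determined by which 9 of the 35 steps are east. The count is C(35, 9) = 70607460.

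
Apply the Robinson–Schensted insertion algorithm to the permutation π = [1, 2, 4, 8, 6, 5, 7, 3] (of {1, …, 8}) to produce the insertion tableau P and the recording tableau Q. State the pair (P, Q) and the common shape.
P = [1, 2, 3, 5, 7] / [4] / [6] / [8];  Q = [1, 2, 3, 4, 7] / [5] / [6] / [8];  common shape = (5, 1, 1, 1)

Row-insert the values π_1, π_2, … into P one at a time, bumping the leftmost entry strictly greater than the inserted value down to the next row. The recording tableau Q records, in position (i, j), the step at which that cell was added to P.
  Insert 1 (step 1): P = [1];  Q = [1]
  Insert 2 (step 2): P = [1, 2];  Q = [1, 2]
  Insert 4 (step 3): P = [1, 2, 4];  Q = [1, 2, 3]
  Insert 8 (step 4): P = [1, 2, 4, 8];  Q = [1, 2, 3, 4]
  Insert 6 (step 5): P = [1, 2, 4, 6] / [8];  Q = [1, 2, 3, 4] / [5]
  Insert 5 (step 6): P = [1, 2, 4, 5] / [6] / [8];  Q = [1, 2, 3, 4] / [5] / [6]
  Insert 7 (step 7): P = [1, 2, 4, 5, 7] / [6] / [8];  Q = [1, 2, 3, 4, 7] / [5] / [6]
  Insert 3 (step 8): P = [1, 2, 3, 5, 7] / [4] / [6] / [8];  Q = [1, 2, 3, 4, 7] / [5] / [6] / [8]
Final shape: (5, 1, 1, 1).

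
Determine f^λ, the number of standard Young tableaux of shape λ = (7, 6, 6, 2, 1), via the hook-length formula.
# SYT of shape (7, 6, 6, 2, 1) = 517316800

Hook-length formula: f^λ = n! / Π hook(c), product over all cells c of the Young diagram. For λ = (7, 6, 6, 2, 1), n = 22 boxes. Hook lengths by row (left-to-right, top-to-bottom): [11, 9, 7, 6, 5, 4, 1]; [9, 7, 5, 4, 3, 2]; [8, 6, 4, 3, 2, 1]; [3, 1]; [1]. Product of hooks = 2172751257600. So f^λ = 22! / 2172751257600 = 1124000727777607680000 / 2172751257600 = 517316800.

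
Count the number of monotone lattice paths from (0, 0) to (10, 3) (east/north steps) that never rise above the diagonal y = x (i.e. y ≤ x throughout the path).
Number of paths = 208

By the reflection principle (André's argument), the number of monotone paths to (10, 3) with n ≤ m that never go above y = x is C(13, 10) − C(13, 11) = 286 − 78 = 208.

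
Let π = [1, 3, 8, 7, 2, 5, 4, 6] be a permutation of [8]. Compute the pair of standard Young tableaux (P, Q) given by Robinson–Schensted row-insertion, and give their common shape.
P = [1, 2, 4, 6] / [3, 5] / [7] / [8];  Q = [1, 2, 3, 8] / [4, 6] / [5] / [7];  common shape = (4, 2, 1, 1)

Row-insert the values π_1, π_2, … into P one at a time, bumping the leftmost entry strictly greater than the inserted value down to the next row. The recording tableau Q records, in position (i, j), the step at which that cell was added to P.
  Insert 1 (step 1): P = [1];  Q = [1]
  Insert 3 (step 2): P = [1, 3];  Q = [1, 2]
  Insert 8 (step 3): P = [1, 3, 8];  Q = [1, 2, 3]
  Insert 7 (step 4): P = [1, 3, 7] / [8];  Q = [1, 2, 3] / [4]
  Insert 2 (step 5): P = [1, 2, 7] / [3] / [8];  Q = [1, 2, 3] / [4] / [5]
  Insert 5 (step 6): P = [1, 2, 5] / [3, 7] / [8];  Q = [1, 2, 3] / [4, 6] / [5]
  Insert 4 (step 7): P = [1, 2, 4] / [3, 5] / [7] / [8];  Q = [1, 2, 3] / [4, 6] / [5] / [7]
  Insert 6 (step 8): P = [1, 2, 4, 6] / [3, 5] / [7] / [8];  Q = [1, 2, 3, 8] / [4, 6] / [5] / [7]
Final shape: (4, 2, 1, 1).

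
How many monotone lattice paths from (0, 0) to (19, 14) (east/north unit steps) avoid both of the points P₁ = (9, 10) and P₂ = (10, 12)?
Number of paths = 706015662

Inclusion–exclusion. Total paths: C(33, 19) = 818809200. Through P₁: C(19, 9)·C(14, 10) = 92470378. Through P₂: C(22, 10)·C(11, 9) = 35565530. Since P₁ is strictly southwest of P₂, a monotone path through both must visit P₁ then P₂; paths through both = C(19, 9)·C(3, 1)·C(11, 9) = 15242370. Avoid both = 818809200 − 92470378 − 35565530 + 15242370 = 706015662.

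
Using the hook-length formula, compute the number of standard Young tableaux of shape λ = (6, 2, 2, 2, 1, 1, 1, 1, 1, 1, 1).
# SYT of shape (6, 2, 2, 2, 1, 1, 1, 1, 1, 1, 1) = 1322685

Hook-length formula: f^λ = n! / Π hook(c), product over all cells c of the Young diagram. For λ = (6, 2, 2, 2, 1, 1, 1, 1, 1, 1, 1), n = 19 boxes. Hook lengths by row (left-to-right, top-to-bottom): [16, 8, 4, 3, 2, 1]; [11, 3]; [10, 2]; [9, 1]; [7]; [6]; [5]; [4]; [3]; [2]; [1]. Product of hooks = 91968307200. So f^λ = 19! / 91968307200 = 121645100408832000 / 91968307200 = 1322685.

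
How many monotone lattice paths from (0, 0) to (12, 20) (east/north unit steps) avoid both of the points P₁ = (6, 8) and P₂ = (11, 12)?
Number of paths = 161281848

Inclusion–exclusion. Total paths: C(32, 12) = 225792840. Through P₁: C(14, 6)·C(18, 6) = 55747692. Through P₂: C(23, 11)·C(9, 1) = 12168702. Since P₁ is strictly southwest of P₂, a monotone path through both must visit P₁ then P₂; paths through both = C(14, 6)·C(9, 5)·C(9, 1) = 3405402. Avoid both = 225792840 − 55747692 − 12168702 + 3405402 = 161281848.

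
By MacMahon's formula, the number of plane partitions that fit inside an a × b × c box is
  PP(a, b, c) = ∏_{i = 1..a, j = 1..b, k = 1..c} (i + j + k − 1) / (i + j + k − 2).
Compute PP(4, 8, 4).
PP(4, 8, 4) = 184225041

Evaluate the triple product over i = 1..4, j = 1..8, k = 1..4. The factors are (2/1) · (3/2) · (4/3) · (5/4) · (3/2) · (4/3) · (5/4) · (6/5) · … (128 factors total). The numerators and denominators telescope so the product is an integer; carrying out the multiplication exactly gives PP(4, 8, 4) = 184225041.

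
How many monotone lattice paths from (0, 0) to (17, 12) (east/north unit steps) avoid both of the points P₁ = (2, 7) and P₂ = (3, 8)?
Number of paths = 51053211

Inclusion–exclusion. Total paths: C(29, 17) = 51895935. Through P₁: C(9, 2)·C(20, 15) = 558144. Through P₂: C(11, 3)·C(18, 14) = 504900. Since P₁ is strictly southwest of P₂, a monotone path through both must visit P₁ then P₂; paths through both = C(9, 2)·C(2, 1)·C(18, 14) = 220320. Avoid both = 51895935 − 558144 − 504900 + 220320 = 51053211.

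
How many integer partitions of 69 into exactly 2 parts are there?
p(69, 2 parts) = 34

Partitions of n into exactly k parts are in bijection with partitions of n − k into at most k parts (subtract 1 from each part). So p(69, exactly 2) = p(67, parts ≤ 2). Computing via the recurrence p(m, j) = p(m, j−1) + p(m−j, j) gives 34.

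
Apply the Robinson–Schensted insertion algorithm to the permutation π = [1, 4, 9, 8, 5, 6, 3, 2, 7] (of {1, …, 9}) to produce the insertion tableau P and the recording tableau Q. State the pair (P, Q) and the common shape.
P = [1, 2, 5, 6, 7] / [3] / [4] / [8] / [9];  Q = [1, 2, 3, 6, 9] / [4] / [5] / [7] / [8];  common shape = (5, 1, 1, 1, 1)

Row-insert the values π_1, π_2, … into P one at a time, bumping the leftmost entry strictly greater than the inserted value down to the next row. The recording tableau Q records, in position (i, j), the step at which that cell was added to P.
  Insert 1 (step 1): P = [1];  Q = [1]
  Insert 4 (step 2): P = [1, 4];  Q = [1, 2]
  Insert 9 (step 3): P = [1, 4, 9];  Q = [1, 2, 3]
  Insert 8 (step 4): P = [1, 4, 8] / [9];  Q = [1, 2, 3] / [4]
  Insert 5 (step 5): P = [1, 4, 5] / [8] / [9];  Q = [1, 2, 3] / [4] / [5]
  Insert 6 (step 6): P = [1, 4, 5, 6] / [8] / [9];  Q = [1, 2, 3, 6] / [4] / [5]
  Insert 3 (step 7): P = [1, 3, 5, 6] / [4] / [8] / [9];  Q = [1, 2, 3, 6] / [4] / [5] / [7]
  Insert 2 (step 8): P = [1, 2, 5, 6] / [3] / [4] / [8] / [9];  Q = [1, 2, 3, 6] / [4] / [5] / [7] / [8]
  Insert 7 (step 9): P = [1, 2, 5, 6, 7] / [3] / [4] / [8] / [9];  Q = [1, 2, 3, 6, 9] / [4] / [5] / [7] / [8]
Final shape: (5, 1, 1, 1, 1).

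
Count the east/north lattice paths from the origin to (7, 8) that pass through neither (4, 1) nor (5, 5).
Number of paths = 3565

Inclusion–exclusion. Total paths: C(15, 7) = 6435. Through P₁: C(5, 4)·C(10, 3) = 600. Through P₂: C(10, 5)·C(5, 2) = 2520. Since P₁ is strictly southwest of P₂, a monotone path through both must visit P₁ then P₂; paths through both = C(5, 4)·C(5, 1)·C(5, 2) = 250. Avoid both = 6435 − 600 − 2520 + 250 = 3565.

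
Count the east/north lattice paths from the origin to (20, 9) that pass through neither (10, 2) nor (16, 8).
Number of paths = 5359002

Inclusion–exclusion. Total paths: C(29, 20) = 10015005. Through P₁: C(12, 10)·C(17, 10) = 1283568. Through P₂: C(24, 16)·C(5, 4) = 3677355. Since P₁ is strictly southwest of P₂, a monotone path through both must visit P₁ then P₂; paths through both = C(12, 10)·C(12, 6)·C(5, 4) = 304920. Avoid both = 10015005 − 1283568 − 3677355 + 304920 = 5359002.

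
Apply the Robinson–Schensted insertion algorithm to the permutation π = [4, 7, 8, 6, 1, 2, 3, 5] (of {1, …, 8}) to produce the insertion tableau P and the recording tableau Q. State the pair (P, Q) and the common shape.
P = [1, 2, 3, 5] / [4, 6, 8] / [7];  Q = [1, 2, 3, 8] / [4, 6, 7] / [5];  common shape = (4, 3, 1)

Row-insert the values π_1, π_2, … into P one at a time, bumping the leftmost entry strictly greater than the inserted value down to the next row. The recording tableau Q records, in position (i, j), the step at which that cell was added to P.
  Insert 4 (step 1): P = [4];  Q = [1]
  Insert 7 (step 2): P = [4, 7];  Q = [1, 2]
  Insert 8 (step 3): P = [4, 7, 8];  Q = [1, 2, 3]
  Insert 6 (step 4): P = [4, 6, 8] / [7];  Q = [1, 2, 3] / [4]
  Insert 1 (step 5): P = [1, 6, 8] / [4] / [7];  Q = [1, 2, 3] / [4] / [5]
  Insert 2 (step 6): P = [1, 2, 8] / [4, 6] / [7];  Q = [1, 2, 3] / [4, 6] / [5]
  Insert 3 (step 7): P = [1, 2, 3] / [4, 6, 8] / [7];  Q = [1, 2, 3] / [4, 6, 7] / [5]
  Insert 5 (step 8): P = [1, 2, 3, 5] / [4, 6, 8] / [7];  Q = [1, 2, 3, 8] / [4, 6, 7] / [5]
Final shape: (4, 3, 1).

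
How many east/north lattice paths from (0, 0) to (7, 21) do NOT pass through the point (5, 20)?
Number of paths = 1024650

Total paths from (0, 0) to (7, 21): C(28, 7) = 1184040. Paths through (5, 20): (paths (0, 0) → (5, 20)) × (paths (5, 20) → (7, 21)) = C(25, 5) · C(3, 2) = 53130 · 3 = 159390. Avoidance count = 1184040 − 159390 = 1024650.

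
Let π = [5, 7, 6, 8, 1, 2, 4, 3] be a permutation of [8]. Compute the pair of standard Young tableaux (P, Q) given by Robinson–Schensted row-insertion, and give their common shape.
P = [1, 2, 3] / [4, 6, 8] / [5] / [7];  Q = [1, 2, 4] / [3, 6, 7] / [5] / [8];  common shape = (3, 3, 1, 1)

Row-insert the values π_1, π_2, … into P one at a time, bumping the leftmost entry strictly greater than the inserted value down to the next row. The recording tableau Q records, in position (i, j), the step at which that cell was added to P.
  Insert 5 (step 1): P = [5];  Q = [1]
  Insert 7 (step 2): P = [5, 7];  Q = [1, 2]
  Insert 6 (step 3): P = [5, 6] / [7];  Q = [1, 2] / [3]
  Insert 8 (step 4): P = [5, 6, 8] / [7];  Q = [1, 2, 4] / [3]
  Insert 1 (step 5): P = [1, 6, 8] / [5] / [7];  Q = [1, 2, 4] / [3] / [5]
  Insert 2 (step 6): P = [1, 2, 8] / [5, 6] / [7];  Q = [1, 2, 4] / [3, 6] / [5]
  Insert 4 (step 7): P = [1, 2, 4] / [5, 6, 8] / [7];  Q = [1, 2, 4] / [3, 6, 7] / [5]
  Insert 3 (step 8): P = [1, 2, 3] / [4, 6, 8] / [5] / [7];  Q = [1, 2, 4] / [3, 6, 7] / [5] / [8]
Final shape: (3, 3, 1, 1).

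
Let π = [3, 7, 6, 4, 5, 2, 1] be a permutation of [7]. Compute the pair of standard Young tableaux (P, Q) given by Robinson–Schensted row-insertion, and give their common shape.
P = [1, 4, 5] / [2] / [3] / [6] / [7];  Q = [1, 2, 5] / [3] / [4] / [6] / [7];  common shape = (3, 1, 1, 1, 1)

Row-insert the values π_1, π_2, … into P one at a time, bumping the leftmost entry strictly greater than the inserted value down to the next row. The recording tableau Q records, in position (i, j), the step at which that cell was added to P.
  Insert 3 (step 1): P = [3];  Q = [1]
  Insert 7 (step 2): P = [3, 7];  Q = [1, 2]
  Insert 6 (step 3): P = [3, 6] / [7];  Q = [1, 2] / [3]
  Insert 4 (step 4): P = [3, 4] / [6] / [7];  Q = [1, 2] / [3] / [4]
  Insert 5 (step 5): P = [3, 4, 5] / [6] / [7];  Q = [1, 2, 5] / [3] / [4]
  Insert 2 (step 6): P = [2, 4, 5] / [3] / [6] / [7];  Q = [1, 2, 5] / [3] / [4] / [6]
  Insert 1 (step 7): P = [1, 4, 5] / [2] / [3] / [6] / [7];  Q = [1, 2, 5] / [3] / [4] / [6] / [7]
Final shape: (3, 1, 1, 1, 1).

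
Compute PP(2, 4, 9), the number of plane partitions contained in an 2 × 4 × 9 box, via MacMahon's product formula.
PP(2, 4, 9) = 143143

Evaluate the triple product over i = 1..2, j = 1..4, k = 1..9. The factors are (2/1) · (3/2) · (4/3) · (5/4) · (6/5) · (7/6) · (8/7) · (9/8) · … (72 factors total). The numerators and denominators telescope so the product is an integer; carrying out the multiplication exactly gives PP(2, 4, 9) = 143143.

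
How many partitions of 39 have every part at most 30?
p(39, parts ≤ 30) = 31118

Use the recurrence p(n, m) = p(n, m−1) + p(n−m, m): either the largest part is < m (count p(n, m−1)) or the largest part is exactly m (remove one copy of m, count p(n−m, m)). With p(0, ·) = 1 this gives p(39, parts ≤ 30) = 31118. (By conjugating Young diagrams, this also counts partitions of 39 into at most 30 parts.)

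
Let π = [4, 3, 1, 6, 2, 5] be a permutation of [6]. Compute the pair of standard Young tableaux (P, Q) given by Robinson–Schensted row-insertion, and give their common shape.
P = [1, 2, 5] / [3, 6] / [4];  Q = [1, 4, 6] / [2, 5] / [3];  common shape = (3, 2, 1)

Row-insert the values π_1, π_2, … into P one at a time, bumping the leftmost entry strictly greater than the inserted value down to the next row. The recording tableau Q records, in position (i, j), the step at which that cell was added to P.
  Insert 4 (step 1): P = [4];  Q = [1]
  Insert 3 (step 2): P = [3] / [4];  Q = [1] / [2]
  Insert 1 (step 3): P = [1] / [3] / [4];  Q = [1] / [2] / [3]
  Insert 6 (step 4): P = [1, 6] / [3] / [4];  Q = [1, 4] / [2] / [3]
  Insert 2 (step 5): P = [1, 2] / [3, 6] / [4];  Q = [1, 4] / [2, 5] / [3]
  Insert 5 (step 6): P = [1, 2, 5] / [3, 6] / [4];  Q = [1, 4, 6] / [2, 5] / [3]
Final shape: (3, 2, 1).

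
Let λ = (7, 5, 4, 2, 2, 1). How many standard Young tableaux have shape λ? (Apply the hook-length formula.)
# SYT of shape (7, 5, 4, 2, 2, 1) = 997682400

Hook-length formula: f^λ = n! / Π hook(c), product over all cells c of the Young diagram. For λ = (7, 5, 4, 2, 2, 1), n = 21 boxes. Hook lengths by row (left-to-right, top-to-bottom): [12, 10, 7, 6, 4, 2, 1]; [9, 7, 4, 3, 1]; [7, 5, 2, 1]; [4, 2]; [3, 1]; [1]. Product of hooks = 51209625600. So f^λ = 21! / 51209625600 = 51090942171709440000 / 51209625600 = 997682400.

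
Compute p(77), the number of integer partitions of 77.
p(77) = 10619863

Compute p(n) via the recurrence p(n, m) = p(n, m−1) + p(n−m, m), where p(n, m) counts partitions of n with all parts ≤ m and p(n) = p(n, n). The base cases are p(0, m) = 1 and p(n, 0) = 0 for n > 0. Filling the table yields p(77) = 10619863. (Euler's pentagonal recurrence is an alternative.)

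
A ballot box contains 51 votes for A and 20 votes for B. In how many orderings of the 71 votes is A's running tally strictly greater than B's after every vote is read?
Strict-lead orderings = 98400445363576356

Total orderings of the 71 votes with 51 for A: C(71, 51) = 225368761961739396. By the Bertrand ballot formula (Cycle Lemma / reflection principle), the number of orderings in which A is strictly ahead of B throughout is (p − q)/(p + q) · C(p + q, p) = (51 − 20)/(51 + 20) · 225368761961739396 = 98400445363576356.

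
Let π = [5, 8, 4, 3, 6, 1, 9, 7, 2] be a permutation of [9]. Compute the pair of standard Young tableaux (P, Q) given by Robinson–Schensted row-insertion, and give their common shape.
P = [1, 2, 7] / [3, 6, 9] / [4, 8] / [5];  Q = [1, 2, 7] / [3, 5, 8] / [4, 9] / [6];  common shape = (3, 3, 2, 1)

Row-insert the values π_1, π_2, … into P one at a time, bumping the leftmost entry strictly greater than the inserted value down to the next row. The recording tableau Q records, in position (i, j), the step at which that cell was added to P.
  Insert 5 (step 1): P = [5];  Q = [1]
  Insert 8 (step 2): P = [5, 8];  Q = [1, 2]
  Insert 4 (step 3): P = [4, 8] / [5];  Q = [1, 2] / [3]
  Insert 3 (step 4): P = [3, 8] / [4] / [5];  Q = [1, 2] / [3] / [4]
  Insert 6 (step 5): P = [3, 6] / [4, 8] / [5];  Q = [1, 2] / [3, 5] / [4]
  Insert 1 (step 6): P = [1, 6] / [3, 8] / [4] / [5];  Q = [1, 2] / [3, 5] / [4] / [6]
  Insert 9 (step 7): P = [1, 6, 9] / [3, 8] / [4] / [5];  Q = [1, 2, 7] / [3, 5] / [4] / [6]
  Insert 7 (step 8): P = [1, 6, 7] / [3, 8, 9] / [4] / [5];  Q = [1, 2, 7] / [3, 5, 8] / [4] / [6]
  Insert 2 (step 9): P = [1, 2, 7] / [3, 6, 9] / [4, 8] / [5];  Q = [1, 2, 7] / [3, 5, 8] / [4, 9] / [6]
Final shape: (3, 3, 2, 1).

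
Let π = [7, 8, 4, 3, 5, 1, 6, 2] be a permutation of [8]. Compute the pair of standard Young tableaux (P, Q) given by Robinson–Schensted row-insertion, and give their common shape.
P = [1, 2, 6] / [3, 5] / [4, 8] / [7];  Q = [1, 2, 7] / [3, 5] / [4, 8] / [6];  common shape = (3, 2, 2, 1)

Row-insert the values π_1, π_2, … into P one at a time, bumping the leftmost entry strictly greater than the inserted value down to the next row. The recording tableau Q records, in position (i, j), the step at which that cell was added to P.
  Insert 7 (step 1): P = [7];  Q = [1]
  Insert 8 (step 2): P = [7, 8];  Q = [1, 2]
  Insert 4 (step 3): P = [4, 8] / [7];  Q = [1, 2] / [3]
  Insert 3 (step 4): P = [3, 8] / [4] / [7];  Q = [1, 2] / [3] / [4]
  Insert 5 (step 5): P = [3, 5] / [4, 8] / [7];  Q = [1, 2] / [3, 5] / [4]
  Insert 1 (step 6): P = [1, 5] / [3, 8] / [4] / [7];  Q = [1, 2] / [3, 5] / [4] / [6]
  Insert 6 (step 7): P = [1, 5, 6] / [3, 8] / [4] / [7];  Q = [1, 2, 7] / [3, 5] / [4] / [6]
  Insert 2 (step 8): P = [1, 2, 6] / [3, 5] / [4, 8] / [7];  Q = [1, 2, 7] / [3, 5] / [4, 8] / [6]
Final shape: (3, 2, 2, 1).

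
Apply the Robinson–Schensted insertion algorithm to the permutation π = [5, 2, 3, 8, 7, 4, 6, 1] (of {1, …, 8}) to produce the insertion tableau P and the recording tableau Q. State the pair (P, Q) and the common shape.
P = [1, 3, 4, 6] / [2, 7] / [5] / [8];  Q = [1, 3, 4, 7] / [2, 5] / [6] / [8];  common shape = (4, 2, 1, 1)

Row-insert the values π_1, π_2, … into P one at a time, bumping the leftmost entry strictly greater than the inserted value down to the next row. The recording tableau Q records, in position (i, j), the step at which that cell was added to P.
  Insert 5 (step 1): P = [5];  Q = [1]
  Insert 2 (step 2): P = [2] / [5];  Q = [1] / [2]
  Insert 3 (step 3): P = [2, 3] / [5];  Q = [1, 3] / [2]
  Insert 8 (step 4): P = [2, 3, 8] / [5];  Q = [1, 3, 4] / [2]
  Insert 7 (step 5): P = [2, 3, 7] / [5, 8];  Q = [1, 3, 4] / [2, 5]
  Insert 4 (step 6): P = [2, 3, 4] / [5, 7] / [8];  Q = [1, 3, 4] / [2, 5] / [6]
  Insert 6 (step 7): P = [2, 3, 4, 6] / [5, 7] / [8];  Q = [1, 3, 4, 7] / [2, 5] / [6]
  Insert 1 (step 8): P = [1, 3, 4, 6] / [2, 7] / [5] / [8];  Q = [1, 3, 4, 7] / [2, 5] / [6] / [8]
Final shape: (4, 2, 1, 1).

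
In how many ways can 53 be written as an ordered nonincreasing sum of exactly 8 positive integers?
p(53, 8 parts) = 17674

Partitions of n into exactly k parts are in bijection with partitions of n − k into at most k parts (subtract 1 from each part). So p(53, exactly 8) = p(45, parts ≤ 8). Computing via the recurrence p(m, j) = p(m, j−1) + p(m−j, j) gives 17674.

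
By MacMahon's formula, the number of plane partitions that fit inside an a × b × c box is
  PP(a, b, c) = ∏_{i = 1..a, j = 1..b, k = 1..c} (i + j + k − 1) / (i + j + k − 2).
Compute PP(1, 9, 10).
PP(1, 9, 10) = 92378

Evaluate the triple product over i = 1..1, j = 1..9, k = 1..10. The factors are (2/1) · (3/2) · (4/3) · (5/4) · (6/5) · (7/6) · (8/7) · (9/8) · … (90 factors total). The numerators and denominators telescope so the product is an integer; carrying out the multiplication exactly gives PP(1, 9, 10) = 92378.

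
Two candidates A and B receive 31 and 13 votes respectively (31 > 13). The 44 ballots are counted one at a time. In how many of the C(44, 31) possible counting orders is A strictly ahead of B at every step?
Strict-lead orderings = 21238169904

Total orderings of the 44 votes with 31 for A: C(44, 31) = 51915526432. By the Bertrand ballot formula (Cycle Lemma / reflection principle), the number of orderings in which A is strictly ahead of B throughout is (p − q)/(p + q) · C(p + q, p) = (31 − 13)/(31 + 13) · 51915526432 = 21238169904.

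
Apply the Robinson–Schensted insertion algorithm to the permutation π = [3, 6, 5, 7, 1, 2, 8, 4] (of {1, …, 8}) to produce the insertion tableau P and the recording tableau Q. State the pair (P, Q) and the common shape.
P = [1, 2, 4, 8] / [3, 5, 7] / [6];  Q = [1, 2, 4, 7] / [3, 6, 8] / [5];  common shape = (4, 3, 1)

Row-insert the values π_1, π_2, … into P one at a time, bumping the leftmost entry strictly greater than the inserted value down to the next row. The recording tableau Q records, in position (i, j), the step at which that cell was added to P.
  Insert 3 (step 1): P = [3];  Q = [1]
  Insert 6 (step 2): P = [3, 6];  Q = [1, 2]
  Insert 5 (step 3): P = [3, 5] / [6];  Q = [1, 2] / [3]
  Insert 7 (step 4): P = [3, 5, 7] / [6];  Q = [1, 2, 4] / [3]
  Insert 1 (step 5): P = [1, 5, 7] / [3] / [6];  Q = [1, 2, 4] / [3] / [5]
  Insert 2 (step 6): P = [1, 2, 7] / [3, 5] / [6];  Q = [1, 2, 4] / [3, 6] / [5]
  Insert 8 (step 7): P = [1, 2, 7, 8] / [3, 5] / [6];  Q = [1, 2, 4, 7] / [3, 6] / [5]
  Insert 4 (step 8): P = [1, 2, 4, 8] / [3, 5, 7] / [6];  Q = [1, 2, 4, 7] / [3, 6, 8] / [5]
Final shape: (4, 3, 1).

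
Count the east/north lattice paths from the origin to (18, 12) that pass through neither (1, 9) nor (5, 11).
Number of paths = 86422773

Inclusion–exclusion. Total paths: C(30, 18) = 86493225. Through P₁: C(10, 1)·C(20, 17) = 11400. Through P₂: C(16, 5)·C(14, 13) = 61152. Since P₁ is strictly southwest of P₂, a monotone path through both must visit P₁ then P₂; paths through both = C(10, 1)·C(6, 4)·C(14, 13) = 2100. Avoid both = 86493225 − 11400 − 61152 + 2100 = 86422773.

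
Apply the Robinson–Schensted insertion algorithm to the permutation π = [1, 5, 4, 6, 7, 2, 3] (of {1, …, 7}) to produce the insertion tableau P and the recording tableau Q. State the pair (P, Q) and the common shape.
P = [1, 2, 3, 7] / [4, 6] / [5];  Q = [1, 2, 4, 5] / [3, 7] / [6];  common shape = (4, 2, 1)

Row-insert the values π_1, π_2, … into P one at a time, bumping the leftmost entry strictly greater than the inserted value down to the next row. The recording tableau Q records, in position (i, j), the step at which that cell was added to P.
  Insert 1 (step 1): P = [1];  Q = [1]
  Insert 5 (step 2): P = [1, 5];  Q = [1, 2]
  Insert 4 (step 3): P = [1, 4] / [5];  Q = [1, 2] / [3]
  Insert 6 (step 4): P = [1, 4, 6] / [5];  Q = [1, 2, 4] / [3]
  Insert 7 (step 5): P = [1, 4, 6, 7] / [5];  Q = [1, 2, 4, 5] / [3]
  Insert 2 (step 6): P = [1, 2, 6, 7] / [4] / [5];  Q = [1, 2, 4, 5] / [3] / [6]
  Insert 3 (step 7): P = [1, 2, 3, 7] / [4, 6] / [5];  Q = [1, 2, 4, 5] / [3, 7] / [6]
Final shape: (4, 2, 1).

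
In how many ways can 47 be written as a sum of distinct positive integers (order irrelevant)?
q(47) = 2590

A partition into distinct parts is a strictly decreasing sequence summing to n. The recurrence d(n, m) = d(n, m−1) + d(n−m, m−1) (use part m at most once) with q(n) = d(n, n) gives q(47) = 2590. (Euler's theorem: # distinct-part partitions = # odd-part partitions.)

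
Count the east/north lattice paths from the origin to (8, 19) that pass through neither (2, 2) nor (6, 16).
Number of paths = 1051863

Inclusion–exclusion. Total paths: C(27, 8) = 2220075. Through P₁: C(4, 2)·C(23, 6) = 605682. Through P₂: C(22, 6)·C(5, 2) = 746130. Since P₁ is strictly southwest of P₂, a monotone path through both must visit P₁ then P₂; paths through both = C(4, 2)·C(18, 4)·C(5, 2) = 183600. Avoid both = 2220075 − 605682 − 746130 + 183600 = 1051863.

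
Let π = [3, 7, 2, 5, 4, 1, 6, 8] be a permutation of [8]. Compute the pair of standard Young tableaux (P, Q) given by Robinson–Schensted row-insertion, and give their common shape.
P = [1, 4, 6, 8] / [2, 5] / [3] / [7];  Q = [1, 2, 7, 8] / [3, 4] / [5] / [6];  common shape = (4, 2, 1, 1)

Row-insert the values π_1, π_2, … into P one at a time, bumping the leftmost entry strictly greater than the inserted value down to the next row. The recording tableau Q records, in position (i, j), the step at which that cell was added to P.
  Insert 3 (step 1): P = [3];  Q = [1]
  Insert 7 (step 2): P = [3, 7];  Q = [1, 2]
  Insert 2 (step 3): P = [2, 7] / [3];  Q = [1, 2] / [3]
  Insert 5 (step 4): P = [2, 5] / [3, 7];  Q = [1, 2] / [3, 4]
  Insert 4 (step 5): P = [2, 4] / [3, 5] / [7];  Q = [1, 2] / [3, 4] / [5]
  Insert 1 (step 6): P = [1, 4] / [2, 5] / [3] / [7];  Q = [1, 2] / [3, 4] / [5] / [6]
  Insert 6 (step 7): P = [1, 4, 6] / [2, 5] / [3] / [7];  Q = [1, 2, 7] / [3, 4] / [5] / [6]
  Insert 8 (step 8): P = [1, 4, 6, 8] / [2, 5] / [3] / [7];  Q = [1, 2, 7, 8] / [3, 4] / [5] / [6]
Final shape: (4, 2, 1, 1).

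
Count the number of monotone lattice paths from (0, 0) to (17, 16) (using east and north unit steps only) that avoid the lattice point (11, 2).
Number of paths = 1163779830

Total paths from (0, 0) to (17, 16): C(33, 17) = 1166803110. Paths through (11, 2): (paths (0, 0) → (11, 2)) × (paths (11, 2) → (17, 16)) = C(13, 11) · C(20, 6) = 78 · 38760 = 3023280. Avoidance count = 1166803110 − 3023280 = 1163779830.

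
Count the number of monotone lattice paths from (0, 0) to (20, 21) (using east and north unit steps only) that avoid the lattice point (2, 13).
Number of paths = 268964898345

Total paths from (0, 0) to (20, 21): C(41, 20) = 269128937220. Paths through (2, 13): (paths (0, 0) → (2, 13)) × (paths (2, 13) → (20, 21)) = C(15, 2) · C(26, 18) = 105 · 1562275 = 164038875. Avoidance count = 269128937220 − 164038875 = 268964898345.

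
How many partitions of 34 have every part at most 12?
p(34, parts ≤ 12) = 8877

Use the recurrence p(n, m) = p(n, m−1) + p(n−m, m): either the largest part is < m (count p(n, m−1)) or the largest part is exactly m (remove one copy of m, count p(n−m, m)). With p(0, ·) = 1 this gives p(34, parts ≤ 12) = 8877. (By conjugating Young diagrams, this also counts partitions of 34 into at most 12 parts.)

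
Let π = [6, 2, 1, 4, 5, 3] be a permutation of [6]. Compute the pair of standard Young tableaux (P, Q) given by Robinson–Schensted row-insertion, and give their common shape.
P = [1, 3, 5] / [2, 4] / [6];  Q = [1, 4, 5] / [2, 6] / [3];  common shape = (3, 2, 1)

Row-insert the values π_1, π_2, … into P one at a time, bumping the leftmost entry strictly greater than the inserted value down to the next row. The recording tableau Q records, in position (i, j), the step at which that cell was added to P.
  Insert 6 (step 1): P = [6];  Q = [1]
  Insert 2 (step 2): P = [2] / [6];  Q = [1] / [2]
  Insert 1 (step 3): P = [1] / [2] / [6];  Q = [1] / [2] / [3]
  Insert 4 (step 4): P = [1, 4] / [2] / [6];  Q = [1, 4] / [2] / [3]
  Insert 5 (step 5): P = [1, 4, 5] / [2] / [6];  Q = [1, 4, 5] / [2] / [3]
  Insert 3 (step 6): P = [1, 3, 5] / [2, 4] / [6];  Q = [1, 4, 5] / [2, 6] / [3]
Final shape: (3, 2, 1).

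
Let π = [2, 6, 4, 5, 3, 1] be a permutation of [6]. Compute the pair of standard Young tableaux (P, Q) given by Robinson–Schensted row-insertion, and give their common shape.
P = [1, 3, 5] / [2] / [4] / [6];  Q = [1, 2, 4] / [3] / [5] / [6];  common shape = (3, 1, 1, 1)

Row-insert the values π_1, π_2, … into P one at a time, bumping the leftmost entry strictly greater than the inserted value down to the next row. The recording tableau Q records, in position (i, j), the step at which that cell was added to P.
  Insert 2 (step 1): P = [2];  Q = [1]
  Insert 6 (step 2): P = [2, 6];  Q = [1, 2]
  Insert 4 (step 3): P = [2, 4] / [6];  Q = [1, 2] / [3]
  Insert 5 (step 4): P = [2, 4, 5] / [6];  Q = [1, 2, 4] / [3]
  Insert 3 (step 5): P = [2, 3, 5] / [4] / [6];  Q = [1, 2, 4] / [3] / [5]
  Insert 1 (step 6): P = [1, 3, 5] / [2] / [4] / [6];  Q = [1, 2, 4] / [3] / [5] / [6]
Final shape: (3, 1, 1, 1).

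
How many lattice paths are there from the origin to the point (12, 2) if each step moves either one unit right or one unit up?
Number of paths = 91

A monotone lattice path from (0, 0) to (12, 2) consists of 12 east steps and 2 north steps in some order, so it is determined by which 12 of the 14 steps are east. The count is C(14, 12) = 91.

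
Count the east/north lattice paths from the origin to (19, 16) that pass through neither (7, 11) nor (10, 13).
Number of paths = 3681320318

Inclusion–exclusion. Total paths: C(35, 19) = 4059928950. Through P₁: C(18, 7)·C(17, 12) = 196926912. Through P₂: C(23, 10)·C(12, 9) = 251694520. Since P₁ is strictly southwest of P₂, a monotone path through both must visit P₁ then P₂; paths through both = C(18, 7)·C(5, 3)·C(12, 9) = 70012800. Avoid both = 4059928950 − 196926912 − 251694520 + 70012800 = 3681320318.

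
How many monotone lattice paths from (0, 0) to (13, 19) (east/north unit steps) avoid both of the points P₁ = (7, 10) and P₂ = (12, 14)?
Number of paths = 206792848

Inclusion–exclusion. Total paths: C(32, 13) = 347373600. Through P₁: C(17, 7)·C(15, 6) = 97337240. Through P₂: C(26, 12)·C(6, 1) = 57946200. Since P₁ is strictly southwest of P₂, a monotone path through both must visit P₁ then P₂; paths through both = C(17, 7)·C(9, 5)·C(6, 1) = 14702688. Avoid both = 347373600 − 97337240 − 57946200 + 14702688 = 206792848.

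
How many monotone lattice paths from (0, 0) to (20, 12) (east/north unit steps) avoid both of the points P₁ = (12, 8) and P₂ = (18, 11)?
Number of paths = 91390260

Inclusion–exclusion. Total paths: C(32, 20) = 225792840. Through P₁: C(20, 12)·C(12, 8) = 62355150. Through P₂: C(29, 18)·C(3, 2) = 103791870. Since P₁ is strictly southwest of P₂, a monotone path through both must visit P₁ then P₂; paths through both = C(20, 12)·C(9, 6)·C(3, 2) = 31744440. Avoid both = 225792840 − 62355150 − 103791870 + 31744440 = 91390260.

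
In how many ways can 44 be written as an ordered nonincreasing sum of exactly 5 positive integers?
p(44, 5 parts) = 1602

Partitions of n into exactly k parts are in bijection with partitions of n − k into at most k parts (subtract 1 from each part). So p(44, exactly 5) = p(39, parts ≤ 5). Computing via the recurrence p(m, j) = p(m, j−1) + p(m−j, j) gives 1602.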